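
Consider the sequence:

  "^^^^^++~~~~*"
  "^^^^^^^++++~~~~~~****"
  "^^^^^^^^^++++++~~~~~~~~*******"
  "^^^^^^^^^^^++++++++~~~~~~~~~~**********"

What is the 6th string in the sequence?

Term n consists of 2n+3 ^'s, followed by 2n +'s, followed by 2n+2 ~'s, followed by 3n-2 *'s (n = 1, 2, …).
At n = 6 the blocks have lengths 15, 12, 14, 16.

^^^^^^^^^^^^^^^++++++++++++~~~~~~~~~~~~~~****************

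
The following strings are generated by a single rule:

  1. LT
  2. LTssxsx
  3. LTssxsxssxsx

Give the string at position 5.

Each term is the previous one with ssxsx appended.
From LTssxsxssxsx, 2 further steps: LTssxsxssxsx → LTssxsxssxsxssxsx → (answer).

LTssxsxssxsxssxsxssxsx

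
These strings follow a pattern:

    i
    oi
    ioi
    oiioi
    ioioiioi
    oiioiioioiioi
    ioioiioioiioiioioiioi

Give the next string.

oiioiioioiioiioioiioioiioiioioiioi

Each term (from the third on) is the two preceding terms concatenated in order: term 3 = i·oi = ioi.
So term 8 is oiioiioioiioi·ioioiioioiioiioioiioi.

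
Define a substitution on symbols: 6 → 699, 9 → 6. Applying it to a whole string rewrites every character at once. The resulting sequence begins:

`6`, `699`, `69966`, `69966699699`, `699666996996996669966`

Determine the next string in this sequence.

Replace each of the 21 characters of 699666996996996669966 in place — 699 6 6 699 699 699 6 6 699 6 6 699 6 6 699 699 699 6 6 699 699 — and concatenate.

6996669969969966699666996669969969966699699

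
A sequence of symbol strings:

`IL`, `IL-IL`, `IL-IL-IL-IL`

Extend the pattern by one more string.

Each string is two copies of the previous one joined by '-'.
Doubling IL-IL-IL-IL with '-' between the halves:

IL-IL-IL-IL-IL-IL-IL-IL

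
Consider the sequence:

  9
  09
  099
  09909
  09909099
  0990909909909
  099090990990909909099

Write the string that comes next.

0990909909909099090990990909909909

This is a Fibonacci-style word recurrence s(k) = s(k−1)·s(k−2): e.g. 09·9 = 099.
The next term joins 099090990990909909099 and 0990909909909.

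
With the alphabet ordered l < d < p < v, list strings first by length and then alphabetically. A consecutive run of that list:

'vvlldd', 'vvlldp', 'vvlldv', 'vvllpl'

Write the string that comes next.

The successor of vvllpl increments the rightmost position that isn't already v and resets every position after it to l.

vvllpd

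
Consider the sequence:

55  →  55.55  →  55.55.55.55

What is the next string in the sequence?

55.55.55.55.55.55.55.55

s(k+1) = s(k)·.·s(k) — each term doubles the last with '.' between the halves.
One more doubling of 55.55.55.55 gives the answer.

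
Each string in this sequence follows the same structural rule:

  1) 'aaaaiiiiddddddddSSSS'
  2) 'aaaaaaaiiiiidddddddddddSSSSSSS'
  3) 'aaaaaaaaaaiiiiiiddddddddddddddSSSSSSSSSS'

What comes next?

aaaaaaaaaaaaaiiiiiiidddddddddddddddddSSSSSSSSSSSSS

The n-th term is 3n-2 a's then n+2 i's then 3n+2 d's then 3n-2 S's, where the shown terms are n = 2, 3, 4.
For the next term, n = 5, so the run lengths are 13, 7, 17, 13.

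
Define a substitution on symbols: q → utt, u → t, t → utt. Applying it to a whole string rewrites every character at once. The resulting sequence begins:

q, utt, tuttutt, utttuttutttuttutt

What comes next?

Rewriting the 17 symbols of utttuttutttuttutt one by one yields t utt utt utt t utt utt t utt utt utt t utt utt t utt utt; concatenated:

tuttuttutttuttutttuttuttutttuttutttuttutt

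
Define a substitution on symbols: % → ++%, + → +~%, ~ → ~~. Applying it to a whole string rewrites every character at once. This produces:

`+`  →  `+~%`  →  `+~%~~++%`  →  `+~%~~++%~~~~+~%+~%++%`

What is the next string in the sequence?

Rewriting the 21 symbols of +~%~~++%~~~~+~%+~%++% one by one yields +~% ~~ ++% ~~ ~~ +~% +~% ++% ~~ ~~ ~~ ~~ +~% ~~ ++% +~% ~~ ++% +~% +~% ++%; concatenated:

+~%~~++%~~~~+~%+~%++%~~~~~~~~+~%~~++%+~%~~++%+~%+~%++%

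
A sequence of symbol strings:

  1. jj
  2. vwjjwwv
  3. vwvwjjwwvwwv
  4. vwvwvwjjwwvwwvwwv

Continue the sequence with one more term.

Each term wraps the previous one in vw on the left and wwv on the right.
Applying this once more to vwvwvwjjwwvwwvwwv:

vwvwvwvwjjwwvwwvwwvwwv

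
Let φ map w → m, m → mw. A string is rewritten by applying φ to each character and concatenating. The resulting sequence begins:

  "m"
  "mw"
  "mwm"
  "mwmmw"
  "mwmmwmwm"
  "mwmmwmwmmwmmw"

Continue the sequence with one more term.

Applying the rule to each of the 13 symbols of mwmmwmwmmwmmw gives the pieces mw m mw mw m mw m mw mw m mw mw m, which concatenate to the answer.

mwmmwmwmmwmmwmwmmwmwm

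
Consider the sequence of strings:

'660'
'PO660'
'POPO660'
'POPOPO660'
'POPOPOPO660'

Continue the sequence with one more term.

POPOPOPOPO660

Each term is the previous one with PO prepended.
One more step from POPOPOPO660 gives the answer.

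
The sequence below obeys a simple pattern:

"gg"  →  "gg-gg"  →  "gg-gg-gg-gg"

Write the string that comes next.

Every step duplicates the string with '-' between the halves.
One more doubling of gg-gg-gg-gg gives the answer.

gg-gg-gg-gg-gg-gg-gg-gg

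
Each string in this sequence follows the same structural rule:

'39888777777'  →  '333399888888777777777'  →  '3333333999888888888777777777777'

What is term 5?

333333333333399999888888888888888777777777777777777

Reading off run lengths: 3 runs 1, 4, 7; 9 runs 1, 2, 3; 8 runs 3, 6, 9; 7 runs 6, 9, 12 — each is linear in n (n = 1, 2, …).
At n = 5 the blocks have lengths 13, 5, 15, 18.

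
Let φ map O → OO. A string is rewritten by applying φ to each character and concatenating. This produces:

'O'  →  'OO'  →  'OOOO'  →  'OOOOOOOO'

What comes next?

Rewriting each symbol of OOOOOOOO: O→OO, O→OO, O→OO, O→OO, O→OO, O→OO, O→OO, O→OO, which concatenates to OO OO OO OO OO OO OO OO.

OOOOOOOOOOOOOOOO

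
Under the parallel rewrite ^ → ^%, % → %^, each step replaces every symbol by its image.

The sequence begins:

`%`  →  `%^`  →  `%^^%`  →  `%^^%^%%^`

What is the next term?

%^^%^%%^^%%^%^^%

Apply φ to %^^%^%%^ symbol by symbol: %→%^, ^→^%, ^→^%, %→%^, ^→^%, %→%^, %→%^, ^→^%; joined: %^ ^% ^% %^ ^% %^ %^ ^%.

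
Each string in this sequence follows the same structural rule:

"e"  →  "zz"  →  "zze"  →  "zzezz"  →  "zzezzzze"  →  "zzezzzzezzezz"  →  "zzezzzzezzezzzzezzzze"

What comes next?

zzezzzzezzezzzzezzzzezzezzzzezzezz

Each term (from the third on) is the previous term followed by the one before it: term 3 = zz·e = zze.
So term 8 is zzezzzzezzezzzzezzzze·zzezzzzezzezz.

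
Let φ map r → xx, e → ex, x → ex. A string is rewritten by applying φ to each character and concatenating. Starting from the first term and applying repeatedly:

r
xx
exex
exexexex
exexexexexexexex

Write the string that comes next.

Rewriting the 16 symbols of exexexexexexexex one by one yields ex ex ex ex ex ex ex ex ex ex ex ex ex ex ex ex; concatenated:

exexexexexexexexexexexexexexexex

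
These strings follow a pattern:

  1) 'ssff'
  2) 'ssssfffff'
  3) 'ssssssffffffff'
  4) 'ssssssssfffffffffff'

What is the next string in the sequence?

ssssssssssffffffffffffff

Term n consists of 2n s's, followed by 3n-1 f's (n = 1, 2, …).
Setting n = 5 gives 10, 14 characters in each block.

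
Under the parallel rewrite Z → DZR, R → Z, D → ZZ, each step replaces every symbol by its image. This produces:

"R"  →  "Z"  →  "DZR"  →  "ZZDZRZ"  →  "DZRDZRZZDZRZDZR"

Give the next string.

Applying the rule to each of the 15 symbols of DZRDZRZZDZRZDZR gives the pieces ZZ DZR Z ZZ DZR Z DZR DZR ZZ DZR Z DZR ZZ DZR Z, which concatenate to the answer.

ZZDZRZZZDZRZDZRDZRZZDZRZDZRZZDZRZ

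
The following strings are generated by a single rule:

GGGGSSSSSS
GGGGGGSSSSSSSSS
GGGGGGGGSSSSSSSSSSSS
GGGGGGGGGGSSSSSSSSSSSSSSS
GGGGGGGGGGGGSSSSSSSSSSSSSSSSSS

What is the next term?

The n-th term is 2n G's then 3n S's, where the shown terms are n = 2, 3, 4, 5, 6.
Setting n = 7 gives 14, 21 characters in each block.

GGGGGGGGGGGGGGSSSSSSSSSSSSSSSSSSSSS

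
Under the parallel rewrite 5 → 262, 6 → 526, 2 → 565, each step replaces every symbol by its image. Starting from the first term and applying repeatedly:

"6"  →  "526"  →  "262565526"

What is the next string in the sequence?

Expanding 262565526: 2→565, 6→526, 2→565, 5→262, 6→526, 5→262, 5→262, 2→565, 6→526. Concatenated: 565 526 565 262 526 262 262 565 526.

565526565262526262262565526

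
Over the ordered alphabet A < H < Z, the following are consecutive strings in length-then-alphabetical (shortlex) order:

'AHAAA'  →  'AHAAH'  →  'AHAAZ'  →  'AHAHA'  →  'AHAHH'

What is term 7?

AHAZA

Stepping forward 2 times from AHAHH: AHAHH → AHAHZ, then the target.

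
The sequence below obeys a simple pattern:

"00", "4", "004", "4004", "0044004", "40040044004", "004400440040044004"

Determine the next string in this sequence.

Each term (from the third on) is the two preceding terms concatenated in order: term 3 = 00·4 = 004.
Continuing: 40040044004 · 004400440040044004 gives term 8.

40040044004004400440040044004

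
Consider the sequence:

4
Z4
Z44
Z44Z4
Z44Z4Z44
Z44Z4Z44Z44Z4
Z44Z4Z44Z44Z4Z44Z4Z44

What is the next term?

From term 3 onward, concatenate the last term with the second-to-last: Z4·4 = Z44, Z44·Z4 = Z44Z4, …
The next term joins Z44Z4Z44Z44Z4Z44Z4Z44 and Z44Z4Z44Z44Z4.

Z44Z4Z44Z44Z4Z44Z4Z44Z44Z4Z44Z44Z4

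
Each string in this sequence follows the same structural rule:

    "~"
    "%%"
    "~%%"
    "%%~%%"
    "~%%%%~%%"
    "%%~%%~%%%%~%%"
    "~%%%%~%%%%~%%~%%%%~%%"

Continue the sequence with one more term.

From term 3 onward, concatenate the second-to-last term with the last: ~·%% = ~%%, %%·~%% = %%~%%, …
Continuing: %%~%%~%%%%~%% · ~%%%%~%%%%~%%~%%%%~%% gives term 8.

%%~%%~%%%%~%%~%%%%~%%%%~%%~%%%%~%%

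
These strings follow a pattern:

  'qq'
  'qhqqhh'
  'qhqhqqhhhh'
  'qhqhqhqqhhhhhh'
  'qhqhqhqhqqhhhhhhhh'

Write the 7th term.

s(k+1) = qh·s(k)·hh, so each term gains qh as a prefix and hh as a suffix.
From qhqhqhqhqqhhhhhhhh, 2 further steps: qhqhqhqhqqhhhhhhhh → qhqhqhqhqhqqhhhhhhhhhh → (answer).

qhqhqhqhqhqhqqhhhhhhhhhhhh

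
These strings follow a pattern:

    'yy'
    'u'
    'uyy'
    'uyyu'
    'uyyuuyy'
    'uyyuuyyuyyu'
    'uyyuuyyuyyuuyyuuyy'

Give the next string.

This is a Fibonacci-style word recurrence s(k) = s(k−1)·s(k−2): e.g. u·yy = uyy.
Continuing: uyyuuyyuyyuuyyuuyy · uyyuuyyuyyu gives term 8.

uyyuuyyuyyuuyyuuyyuyyuuyyuyyu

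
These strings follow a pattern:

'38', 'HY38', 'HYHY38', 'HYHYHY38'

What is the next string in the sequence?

The strings grow by a fixed prefix HY each time.
Applying this once more to HYHYHY38:

HYHYHYHY38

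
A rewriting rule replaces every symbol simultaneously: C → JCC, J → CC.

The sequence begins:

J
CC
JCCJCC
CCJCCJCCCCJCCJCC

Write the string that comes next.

Rewriting the 16 symbols of CCJCCJCCCCJCCJCC one by one yields JCC JCC CC JCC JCC CC JCC JCC JCC JCC CC JCC JCC CC JCC JCC; concatenated:

JCCJCCCCJCCJCCCCJCCJCCJCCJCCCCJCCJCCCCJCCJCC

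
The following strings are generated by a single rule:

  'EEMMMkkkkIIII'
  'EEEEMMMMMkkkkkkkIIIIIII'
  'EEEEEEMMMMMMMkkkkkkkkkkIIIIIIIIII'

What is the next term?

The n-th term is 2n-2 E's then 2n-1 M's then 3n-2 k's then 3n-2 I's, where the shown terms are n = 2, 3, 4.
Setting n = 5 gives 8, 9, 13, 13 characters in each block.

EEEEEEEEMMMMMMMMMkkkkkkkkkkkkkIIIIIIIIIIIII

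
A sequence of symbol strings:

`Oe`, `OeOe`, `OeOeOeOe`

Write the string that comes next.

Every step duplicates the string.
One more doubling of OeOeOeOe gives the answer.

OeOeOeOeOeOeOeOe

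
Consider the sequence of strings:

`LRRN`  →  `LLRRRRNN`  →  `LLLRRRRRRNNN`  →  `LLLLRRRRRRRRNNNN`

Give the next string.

Each string has the form L^{n} R^{2n} N^{n} (n = 1, 2, …).
For the next term, n = 5, so the run lengths are 5, 10, 5.

LLLLLRRRRRRRRRRNNNNN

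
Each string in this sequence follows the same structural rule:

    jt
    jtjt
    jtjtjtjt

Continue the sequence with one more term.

Each string is two copies of the previous one concatenated.
So the next term is two copies of jtjtjtjt.

jtjtjtjtjtjtjtjt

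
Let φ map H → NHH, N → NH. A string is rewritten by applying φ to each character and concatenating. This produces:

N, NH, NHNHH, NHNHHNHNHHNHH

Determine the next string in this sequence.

φ(NHNHHNHNHHNHH) expands symbol-by-symbol to NH NHH NH NHH NHH NH NHH NH NHH NHH NH NHH NHH; joining the 13 pieces gives the next term.

NHNHHNHNHHNHHNHNHHNHNHHNHHNHNHHNHH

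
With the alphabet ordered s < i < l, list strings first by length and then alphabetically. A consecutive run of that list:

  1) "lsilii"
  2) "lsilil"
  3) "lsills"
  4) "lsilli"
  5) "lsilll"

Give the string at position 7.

Continuing the enumeration 2 steps past lsilll: lsilll → lslsss → (answer).

lslssi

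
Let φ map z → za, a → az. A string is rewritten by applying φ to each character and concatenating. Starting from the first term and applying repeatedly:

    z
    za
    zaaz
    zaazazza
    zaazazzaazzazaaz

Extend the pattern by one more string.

Rewriting the 16 symbols of zaazazzaazzazaaz one by one yields za az az za az za za az az za za az za az az za; concatenated:

zaazazzaazzazaazazzazaazzaazazza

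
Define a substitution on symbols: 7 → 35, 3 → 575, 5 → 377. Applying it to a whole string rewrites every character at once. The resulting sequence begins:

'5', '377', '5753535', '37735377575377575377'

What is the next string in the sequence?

57535355753775753535377353775753535377353775753535

Replace each of the 20 characters of 37735377575377575377 in place — 575 35 35 575 377 575 35 35 377 35 377 575 35 35 377 35 377 575 35 35 — and concatenate.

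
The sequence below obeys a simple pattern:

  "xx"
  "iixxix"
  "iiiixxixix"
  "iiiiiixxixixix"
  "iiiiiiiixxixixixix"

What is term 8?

iiiiiiiiiiiiiixxixixixixixixix

Every step adds ii to the front and ix to the end of the previous string.
From iiiiiiiixxixixixix, 3 further steps: iiiiiiiixxixixixix → iiiiiiiiiixxixixixixix → iiiiiiiiiiiixxixixixixixix → (answer).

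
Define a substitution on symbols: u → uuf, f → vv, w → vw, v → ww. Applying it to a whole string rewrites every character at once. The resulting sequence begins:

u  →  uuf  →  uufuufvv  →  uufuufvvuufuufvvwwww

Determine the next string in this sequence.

Applying the rule to each of the 20 symbols of uufuufvvuufuufvvwwww gives the pieces uuf uuf vv uuf uuf vv ww ww uuf uuf vv uuf uuf vv ww ww vw vw vw vw, which concatenate to the answer.

uufuufvvuufuufvvwwwwuufuufvvuufuufvvwwwwvwvwvwvw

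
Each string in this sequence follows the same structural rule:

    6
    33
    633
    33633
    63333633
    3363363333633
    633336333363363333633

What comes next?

3363363333633633336333363363333633

Each term (from the third on) is the two preceding terms concatenated in order: term 3 = 6·33 = 633.
Continuing: 3363363333633 · 633336333363363333633 gives term 8.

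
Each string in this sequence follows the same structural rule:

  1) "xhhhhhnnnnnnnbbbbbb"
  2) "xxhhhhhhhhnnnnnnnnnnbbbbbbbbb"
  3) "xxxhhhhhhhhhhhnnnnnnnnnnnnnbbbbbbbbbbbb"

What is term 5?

The n-th term is n-1 x's then 3n-1 h's then 3n+1 n's then 3n b's, where the shown terms are n = 2, 3, 4.
At n = 6 the blocks have lengths 5, 17, 19, 18.

xxxxxhhhhhhhhhhhhhhhhhnnnnnnnnnnnnnnnnnnnbbbbbbbbbbbbbbbbbb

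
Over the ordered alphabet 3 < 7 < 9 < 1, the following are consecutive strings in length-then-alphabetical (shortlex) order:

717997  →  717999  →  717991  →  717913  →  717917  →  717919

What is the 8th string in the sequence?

717133

Advancing 2 positions from 717919 through 717919 → 717911 reaches term 8.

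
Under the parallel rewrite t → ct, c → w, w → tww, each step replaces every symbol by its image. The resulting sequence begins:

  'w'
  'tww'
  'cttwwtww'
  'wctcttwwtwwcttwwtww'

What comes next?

twwwctwctcttwwtwwcttwwtwwwctcttwwtwwcttwwtww

Applying the rule to each of the 19 symbols of wctcttwwtwwcttwwtww gives the pieces tww w ct w ct ct tww tww ct tww tww w ct ct tww tww ct tww tww, which concatenate to the answer.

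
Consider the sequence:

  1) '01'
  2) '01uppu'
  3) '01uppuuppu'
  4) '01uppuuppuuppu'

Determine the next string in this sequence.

Every step adds uppu to the end: s(k+1) = s(k)·uppu.
Applying this once more to 01uppuuppuuppu:

01uppuuppuuppuuppu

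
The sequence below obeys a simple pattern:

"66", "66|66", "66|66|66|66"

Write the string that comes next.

s(k+1) = s(k)·|·s(k) — each term doubles the last with '|' between the halves.
So the next term is two copies of 66|66|66|66 with '|' between the halves.

66|66|66|66|66|66|66|66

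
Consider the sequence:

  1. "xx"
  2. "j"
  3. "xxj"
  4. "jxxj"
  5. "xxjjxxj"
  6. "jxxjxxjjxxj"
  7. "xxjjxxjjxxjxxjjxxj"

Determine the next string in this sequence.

jxxjxxjjxxjxxjjxxjjxxjxxjjxxj

This is a Fibonacci-style word recurrence s(k) = s(k−2)·s(k−1): e.g. xx·j = xxj.
The next term joins jxxjxxjjxxj and xxjjxxjjxxjxxjjxxj.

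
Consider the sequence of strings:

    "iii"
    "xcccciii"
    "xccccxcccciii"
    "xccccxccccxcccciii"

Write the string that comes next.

The strings grow by a fixed prefix xcccc each time.
Applying this once more to xccccxccccxcccciii:

xccccxccccxccccxcccciii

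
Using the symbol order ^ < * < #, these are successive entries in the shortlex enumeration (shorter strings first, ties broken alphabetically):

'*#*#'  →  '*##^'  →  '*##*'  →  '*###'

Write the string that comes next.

Treat *### as a base-3 numeral over the given alphabet and add one, carrying through any trailing #'s.

#^^^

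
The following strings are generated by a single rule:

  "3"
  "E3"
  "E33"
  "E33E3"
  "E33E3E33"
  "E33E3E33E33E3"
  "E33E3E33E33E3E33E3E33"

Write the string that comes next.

From term 3 onward, concatenate the last term with the second-to-last: E3·3 = E33, E33·E3 = E33E3, …
The next term joins E33E3E33E33E3E33E3E33 and E33E3E33E33E3.

E33E3E33E33E3E33E3E33E33E3E33E33E3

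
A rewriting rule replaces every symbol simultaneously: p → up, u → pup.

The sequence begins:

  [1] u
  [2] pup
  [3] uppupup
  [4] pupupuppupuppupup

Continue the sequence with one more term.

Applying the rule to each of the 17 symbols of pupupuppupuppupup gives the pieces up pup up pup up pup up up pup up pup up up pup up pup up, which concatenate to the answer.

uppupuppupuppupupuppupuppupupuppupuppupup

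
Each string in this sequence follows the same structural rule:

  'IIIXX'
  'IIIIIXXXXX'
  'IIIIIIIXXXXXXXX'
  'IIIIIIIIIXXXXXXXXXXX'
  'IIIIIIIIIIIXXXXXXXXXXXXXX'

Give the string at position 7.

Each string has the form I^{2n+1} X^{3n-1} (n = 1, 2, …).
At n = 7 the blocks have lengths 15, 20.

IIIIIIIIIIIIIIIXXXXXXXXXXXXXXXXXXXX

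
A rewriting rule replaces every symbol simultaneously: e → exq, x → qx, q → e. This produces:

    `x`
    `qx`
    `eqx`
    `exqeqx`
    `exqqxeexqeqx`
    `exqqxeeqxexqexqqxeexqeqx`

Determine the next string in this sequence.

Rewriting the 24 symbols of exqqxeeqxexqexqqxeexqeqx one by one yields exq qx e e qx exq exq e qx exq qx e exq qx e e qx exq exq qx e exq e qx; concatenated:

exqqxeeqxexqexqeqxexqqxeexqqxeeqxexqexqqxeexqeqx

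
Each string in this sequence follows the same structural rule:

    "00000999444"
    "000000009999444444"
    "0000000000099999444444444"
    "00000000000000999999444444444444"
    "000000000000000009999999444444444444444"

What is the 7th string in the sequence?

00000000000000000000000999999999444444444444444444444

Reading off run lengths: 0 runs 5, 8, 11, 14, 17; 9 runs 3, 4, 5, 6, 7; 4 runs 3, 6, 9, 12, 15 — each is linear in n (n = 1, 2, …).
At n = 7 the blocks have lengths 23, 9, 21.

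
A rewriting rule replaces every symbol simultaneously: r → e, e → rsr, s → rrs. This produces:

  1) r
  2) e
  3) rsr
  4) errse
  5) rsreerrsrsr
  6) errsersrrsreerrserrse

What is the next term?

rsreerrsrsrerrseerrsersrrsreerrsrsreerrsrsr

Replace each of the 21 characters of errsersrrsreerrserrse in place — rsr e e rrs rsr e rrs e e rrs e rsr rsr e e rrs rsr e e rrs rsr — and concatenate.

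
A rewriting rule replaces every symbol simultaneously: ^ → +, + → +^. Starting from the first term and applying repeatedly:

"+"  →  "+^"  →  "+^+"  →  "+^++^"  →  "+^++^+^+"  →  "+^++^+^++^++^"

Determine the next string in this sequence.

+^++^+^++^++^+^++^+^+

Replace each of the 13 characters of +^++^+^++^++^ in place — +^ + +^ +^ + +^ + +^ +^ + +^ +^ + — and concatenate.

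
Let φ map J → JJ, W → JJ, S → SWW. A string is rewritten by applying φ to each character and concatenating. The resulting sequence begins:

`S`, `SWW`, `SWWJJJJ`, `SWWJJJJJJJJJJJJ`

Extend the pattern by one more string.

SWWJJJJJJJJJJJJJJJJJJJJJJJJJJJJ

Replace each of the 15 characters of SWWJJJJJJJJJJJJ in place — SWW JJ JJ JJ JJ JJ JJ JJ JJ JJ JJ JJ JJ JJ JJ — and concatenate.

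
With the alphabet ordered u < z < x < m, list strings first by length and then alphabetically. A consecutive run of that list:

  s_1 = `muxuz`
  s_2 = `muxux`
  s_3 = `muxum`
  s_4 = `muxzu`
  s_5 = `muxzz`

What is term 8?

Advancing 3 positions from muxzz through muxzz → muxzx → muxzm reaches term 8.

muxxu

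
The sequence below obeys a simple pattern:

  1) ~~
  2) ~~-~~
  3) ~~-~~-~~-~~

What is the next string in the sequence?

Each string is two copies of the previous one joined by '-'.
Doubling ~~-~~-~~-~~ with '-' between the halves:

~~-~~-~~-~~-~~-~~-~~-~~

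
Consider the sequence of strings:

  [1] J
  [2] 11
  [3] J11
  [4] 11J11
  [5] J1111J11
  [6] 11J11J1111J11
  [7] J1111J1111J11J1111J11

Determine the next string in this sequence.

Each term (from the third on) is the two preceding terms concatenated in order: term 3 = J·11 = J11.
So term 8 is 11J11J1111J11·J1111J1111J11J1111J11.

11J11J1111J11J1111J1111J11J1111J11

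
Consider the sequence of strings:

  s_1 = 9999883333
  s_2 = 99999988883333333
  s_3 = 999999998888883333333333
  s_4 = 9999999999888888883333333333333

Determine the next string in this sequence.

99999999999988888888883333333333333333

The n-th term is 2n+2 9's then 2n 8's then 3n+1 3's (n = 1, 2, …).
For the next term, n = 5, so the run lengths are 12, 10, 16.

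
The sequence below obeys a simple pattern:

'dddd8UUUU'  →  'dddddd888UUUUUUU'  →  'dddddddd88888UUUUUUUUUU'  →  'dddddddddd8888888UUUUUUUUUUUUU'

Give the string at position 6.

dddddddddddddd88888888888UUUUUUUUUUUUUUUUUUU

Term n consists of 2n+2 d's, followed by 2n-1 8's, followed by 3n+1 U's (n = 1, 2, …).
Setting n = 6 gives 14, 11, 19 characters in each block.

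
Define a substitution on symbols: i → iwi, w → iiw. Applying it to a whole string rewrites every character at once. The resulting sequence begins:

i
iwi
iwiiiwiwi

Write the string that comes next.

iwiiiwiwiiwiiwiiiwiwiiiwiwi

Expanding iwiiiwiwi: i→iwi, w→iiw, i→iwi, i→iwi, i→iwi, w→iiw, i→iwi, w→iiw, i→iwi. Concatenated: iwi iiw iwi iwi iwi iiw iwi iiw iwi.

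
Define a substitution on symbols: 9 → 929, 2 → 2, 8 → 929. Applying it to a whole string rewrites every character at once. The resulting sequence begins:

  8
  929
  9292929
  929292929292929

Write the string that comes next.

φ(929292929292929) expands symbol-by-symbol to 929 2 929 2 929 2 929 2 929 2 929 2 929 2 929; joining the 15 pieces gives the next term.

9292929292929292929292929292929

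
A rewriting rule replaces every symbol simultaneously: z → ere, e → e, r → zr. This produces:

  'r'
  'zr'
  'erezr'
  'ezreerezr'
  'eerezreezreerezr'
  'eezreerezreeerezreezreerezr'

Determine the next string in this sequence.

eeerezreezreerezreeezreerezreeerezreezreerezr

Applying the rule to each of the 27 symbols of eezreerezreeerezreezreerezr gives the pieces e e ere zr e e zr e ere zr e e e zr e ere zr e e ere zr e e zr e ere zr, which concatenate to the answer.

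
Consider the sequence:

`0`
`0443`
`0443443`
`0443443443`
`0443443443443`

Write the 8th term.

0443443443443443443443

Every step adds 443 to the end: s(k+1) = s(k)·443.
From 0443443443443, 3 further steps: 0443443443443 → 0443443443443443 → 0443443443443443443 → (answer).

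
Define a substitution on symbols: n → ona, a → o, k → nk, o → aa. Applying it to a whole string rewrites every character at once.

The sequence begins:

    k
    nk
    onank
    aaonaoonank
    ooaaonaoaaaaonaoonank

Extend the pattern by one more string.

Applying the rule to each of the 21 symbols of ooaaonaoaaaaonaoonank gives the pieces aa aa o o aa ona o aa o o o o aa ona o aa aa ona o ona nk, which concatenate to the answer.

aaaaooaaonaoaaooooaaonaoaaaaonaoonank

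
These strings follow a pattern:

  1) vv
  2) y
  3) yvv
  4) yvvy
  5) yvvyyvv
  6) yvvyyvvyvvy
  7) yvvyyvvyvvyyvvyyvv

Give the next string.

yvvyyvvyvvyyvvyyvvyvvyyvvyvvy

From term 3 onward, concatenate the last term with the second-to-last: y·vv = yvv, yvv·y = yvvy, …
The next term joins yvvyyvvyvvyyvvyyvv and yvvyyvvyvvy.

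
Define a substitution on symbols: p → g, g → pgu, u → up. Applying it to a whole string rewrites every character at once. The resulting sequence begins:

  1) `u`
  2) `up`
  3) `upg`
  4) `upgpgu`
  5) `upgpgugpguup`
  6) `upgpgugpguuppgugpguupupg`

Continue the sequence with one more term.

upgpgugpguuppgugpguupupggpguuppgugpguupupgupgpgu

φ(upgpgugpguuppgugpguupupg) expands symbol-by-symbol to up g pgu g pgu up pgu g pgu up up g g pgu up pgu g pgu up up g up g pgu; joining the 24 pieces gives the next term.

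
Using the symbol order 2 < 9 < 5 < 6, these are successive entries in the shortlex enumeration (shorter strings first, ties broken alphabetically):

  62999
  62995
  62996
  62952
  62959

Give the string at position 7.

62956

Continuing the enumeration 2 steps past 62959: 62959 → 62955 → (answer).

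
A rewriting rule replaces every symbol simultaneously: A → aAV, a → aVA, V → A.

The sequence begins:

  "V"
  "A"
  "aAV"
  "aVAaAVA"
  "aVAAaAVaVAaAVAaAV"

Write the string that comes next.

Rewriting the 17 symbols of aVAAaAVaVAaAVAaAV one by one yields aVA A aAV aAV aVA aAV A aVA A aAV aVA aAV A aAV aVA aAV A; concatenated:

aVAAaAVaAVaVAaAVAaVAAaAVaVAaAVAaAVaVAaAVA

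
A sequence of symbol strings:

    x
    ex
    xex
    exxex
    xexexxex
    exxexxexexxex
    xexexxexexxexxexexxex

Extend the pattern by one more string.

exxexxexexxexxexexxexexxexxexexxex

From term 3 onward, concatenate the second-to-last term with the last: x·ex = xex, ex·xex = exxex, …
So term 8 is exxexxexexxex·xexexxexexxexxexexxex.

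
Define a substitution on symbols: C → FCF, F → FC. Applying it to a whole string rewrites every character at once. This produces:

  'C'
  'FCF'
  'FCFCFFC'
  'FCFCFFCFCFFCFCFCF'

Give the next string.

FCFCFFCFCFFCFCFCFFCFCFFCFCFCFFCFCFFCFCFFC

φ(FCFCFFCFCFFCFCFCF) expands symbol-by-symbol to FC FCF FC FCF FC FC FCF FC FCF FC FC FCF FC FCF FC FCF FC; joining the 17 pieces gives the next term.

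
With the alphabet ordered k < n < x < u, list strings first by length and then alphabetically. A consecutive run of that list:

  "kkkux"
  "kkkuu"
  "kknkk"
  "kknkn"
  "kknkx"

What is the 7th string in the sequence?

kknnk

Advancing 2 positions from kknkx through kknkx → kknku reaches term 7.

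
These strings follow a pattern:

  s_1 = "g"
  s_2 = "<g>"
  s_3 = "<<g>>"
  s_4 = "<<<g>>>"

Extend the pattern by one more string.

s(k+1) = <·s(k)·>, so each term gains < as a prefix and > as a suffix.
So the next term is <·<<<g>>>·>.

<<<<g>>>>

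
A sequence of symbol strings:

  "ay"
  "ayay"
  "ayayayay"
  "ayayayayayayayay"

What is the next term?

ayayayayayayayayayayayayayayayay

s(k+1) = s(k)·s(k) — each term doubles the last.
So the next term is two copies of ayayayayayayayay.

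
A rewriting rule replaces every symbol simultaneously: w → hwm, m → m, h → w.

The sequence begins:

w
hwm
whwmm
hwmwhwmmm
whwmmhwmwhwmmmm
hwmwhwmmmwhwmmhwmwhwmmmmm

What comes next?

φ(hwmwhwmmmwhwmmhwmwhwmmmmm) expands symbol-by-symbol to w hwm m hwm w hwm m m m hwm w hwm m m w hwm m hwm w hwm m m m m m; joining the 25 pieces gives the next term.

whwmmhwmwhwmmmmhwmwhwmmmwhwmmhwmwhwmmmmmm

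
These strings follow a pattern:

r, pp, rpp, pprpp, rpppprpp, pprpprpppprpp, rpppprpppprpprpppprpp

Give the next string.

pprpprpppprpprpppprpppprpprpppprpp

This is a Fibonacci-style word recurrence s(k) = s(k−2)·s(k−1): e.g. r·pp = rpp.
The next term joins pprpprpppprpp and rpppprpppprpprpppprpp.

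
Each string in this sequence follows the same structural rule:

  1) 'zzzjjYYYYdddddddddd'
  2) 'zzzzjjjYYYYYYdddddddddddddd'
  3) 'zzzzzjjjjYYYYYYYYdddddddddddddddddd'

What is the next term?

zzzzzzjjjjjYYYYYYYYYYdddddddddddddddddddddd

Term n consists of n+1 z's, followed by n j's, followed by 2n Y's, followed by 4n+2 d's, where the shown terms are n = 2, 3, 4.
At n = 5 the blocks have lengths 6, 5, 10, 22.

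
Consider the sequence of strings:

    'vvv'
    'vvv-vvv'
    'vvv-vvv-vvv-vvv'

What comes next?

vvv-vvv-vvv-vvv-vvv-vvv-vvv-vvv

Each string is two copies of the previous one joined by '-'.
One more doubling of vvv-vvv-vvv-vvv gives the answer.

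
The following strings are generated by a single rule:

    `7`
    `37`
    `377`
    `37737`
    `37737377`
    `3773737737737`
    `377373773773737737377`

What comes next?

3773737737737377373773773737737737

Each term (from the third on) is the previous term followed by the one before it: term 3 = 37·7 = 377.
Continuing: 377373773773737737377 · 3773737737737 gives term 8.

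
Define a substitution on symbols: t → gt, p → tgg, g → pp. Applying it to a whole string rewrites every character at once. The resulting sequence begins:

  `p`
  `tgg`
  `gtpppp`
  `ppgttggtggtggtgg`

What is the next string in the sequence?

tggtggppgtgtppppgtppppgtppppgtpppp

φ(ppgttggtggtggtgg) expands symbol-by-symbol to tgg tgg pp gt gt pp pp gt pp pp gt pp pp gt pp pp; joining the 16 pieces gives the next term.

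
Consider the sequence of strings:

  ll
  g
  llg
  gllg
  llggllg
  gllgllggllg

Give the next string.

llggllggllgllggllg

This is a Fibonacci-style word recurrence s(k) = s(k−2)·s(k−1): e.g. ll·g = llg.
So term 7 is llggllg·gllgllggllg.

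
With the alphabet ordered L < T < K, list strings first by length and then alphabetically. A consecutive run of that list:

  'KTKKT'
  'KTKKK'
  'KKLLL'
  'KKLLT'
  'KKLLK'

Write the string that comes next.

KKLTL

Treat KKLLK as a base-3 numeral over the given alphabet and add one, carrying through any trailing K's.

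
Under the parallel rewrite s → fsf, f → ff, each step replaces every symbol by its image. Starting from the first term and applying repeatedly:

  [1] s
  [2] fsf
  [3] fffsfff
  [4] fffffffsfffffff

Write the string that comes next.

φ(fffffffsfffffff) expands symbol-by-symbol to ff ff ff ff ff ff ff fsf ff ff ff ff ff ff ff; joining the 15 pieces gives the next term.

fffffffffffffffsfffffffffffffff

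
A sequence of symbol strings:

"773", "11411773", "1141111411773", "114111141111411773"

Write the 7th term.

Each term is the previous one with 11411 prepended.
From 114111141111411773, 3 further steps: 114111141111411773 → 11411114111141111411773 → 1141111411114111141111411773 → (answer).

114111141111411114111141111411773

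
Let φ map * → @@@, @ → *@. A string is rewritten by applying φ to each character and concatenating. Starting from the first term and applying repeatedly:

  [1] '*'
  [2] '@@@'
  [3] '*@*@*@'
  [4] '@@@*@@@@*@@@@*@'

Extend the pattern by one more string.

Replace each of the 15 characters of @@@*@@@@*@@@@*@ in place — *@ *@ *@ @@@ *@ *@ *@ *@ @@@ *@ *@ *@ *@ @@@ *@ — and concatenate.

*@*@*@@@@*@*@*@*@@@@*@*@*@*@@@@*@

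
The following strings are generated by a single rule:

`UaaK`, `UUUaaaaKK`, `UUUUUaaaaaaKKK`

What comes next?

Reading off run lengths: U runs 1, 3, 5; a runs 2, 4, 6; K runs 1, 2, 3 — each is linear in n (n = 1, 2, …).
Setting n = 4 gives 7, 8, 4 characters in each block.

UUUUUUUaaaaaaaaKKKK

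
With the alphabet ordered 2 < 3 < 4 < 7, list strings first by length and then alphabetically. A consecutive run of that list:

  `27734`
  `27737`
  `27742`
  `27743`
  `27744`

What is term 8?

27773

Continuing the enumeration 3 steps past 27744: 27744 → 27747 → 27772 → (answer).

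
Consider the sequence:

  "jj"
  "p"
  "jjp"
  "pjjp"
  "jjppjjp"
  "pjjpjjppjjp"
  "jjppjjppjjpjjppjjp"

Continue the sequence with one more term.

pjjpjjppjjpjjppjjppjjpjjppjjp

Each term (from the third on) is the two preceding terms concatenated in order: term 3 = jj·p = jjp.
The next term joins pjjpjjppjjp and jjppjjppjjpjjppjjp.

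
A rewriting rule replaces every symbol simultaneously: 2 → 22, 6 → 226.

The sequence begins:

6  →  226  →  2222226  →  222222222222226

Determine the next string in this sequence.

φ(222222222222226) expands symbol-by-symbol to 22 22 22 22 22 22 22 22 22 22 22 22 22 22 226; joining the 15 pieces gives the next term.

2222222222222222222222222222226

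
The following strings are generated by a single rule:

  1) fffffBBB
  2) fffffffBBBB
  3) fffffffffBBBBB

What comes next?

Reading off run lengths: f runs 5, 7, 9; B runs 3, 4, 5 — each is linear in n, where the shown terms are n = 2, 3, 4.
At n = 5 the blocks have lengths 11, 6.

fffffffffffBBBBBB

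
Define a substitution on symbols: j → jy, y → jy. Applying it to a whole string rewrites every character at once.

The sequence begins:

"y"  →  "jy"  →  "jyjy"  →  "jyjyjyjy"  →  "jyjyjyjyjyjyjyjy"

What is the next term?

Replace each of the 16 characters of jyjyjyjyjyjyjyjy in place — jy jy jy jy jy jy jy jy jy jy jy jy jy jy jy jy — and concatenate.

jyjyjyjyjyjyjyjyjyjyjyjyjyjyjyjy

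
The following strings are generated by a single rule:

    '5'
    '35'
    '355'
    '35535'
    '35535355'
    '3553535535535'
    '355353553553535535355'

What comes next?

From term 3 onward, concatenate the last term with the second-to-last: 35·5 = 355, 355·35 = 35535, …
The next term joins 355353553553535535355 and 3553535535535.

3553535535535355353553553535535535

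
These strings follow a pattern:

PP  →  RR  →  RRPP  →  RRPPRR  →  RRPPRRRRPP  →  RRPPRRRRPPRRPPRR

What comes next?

RRPPRRRRPPRRPPRRRRPPRRRRPP

From term 3 onward, concatenate the last term with the second-to-last: RR·PP = RRPP, RRPP·RR = RRPPRR, …
So term 7 is RRPPRRRRPPRRPPRR·RRPPRRRRPP.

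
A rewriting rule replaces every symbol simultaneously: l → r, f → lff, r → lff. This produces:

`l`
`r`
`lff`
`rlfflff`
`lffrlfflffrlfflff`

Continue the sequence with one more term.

Replace each of the 17 characters of lffrlfflffrlfflff in place — r lff lff lff r lff lff r lff lff lff r lff lff r lff lff — and concatenate.

rlfflfflffrlfflffrlfflfflffrlfflffrlfflff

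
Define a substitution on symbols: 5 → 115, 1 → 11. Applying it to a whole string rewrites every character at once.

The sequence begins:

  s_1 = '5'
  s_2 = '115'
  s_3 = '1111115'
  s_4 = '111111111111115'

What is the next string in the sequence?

Rewriting the 15 symbols of 111111111111115 one by one yields 11 11 11 11 11 11 11 11 11 11 11 11 11 11 115; concatenated:

1111111111111111111111111111115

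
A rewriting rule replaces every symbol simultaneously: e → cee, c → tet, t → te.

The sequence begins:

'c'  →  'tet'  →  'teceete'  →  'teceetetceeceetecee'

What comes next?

φ(teceetetceeceetecee) expands symbol-by-symbol to te cee tet cee cee te cee te tet cee cee tet cee cee te cee tet cee cee; joining the 19 pieces gives the next term.

teceetetceeceeteceetetetceeceetetceeceeteceetetceecee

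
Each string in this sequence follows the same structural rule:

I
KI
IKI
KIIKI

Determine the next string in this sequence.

IKIKIIKI

This is a Fibonacci-style word recurrence s(k) = s(k−2)·s(k−1): e.g. I·KI = IKI.
The next term joins IKI and KIIKI.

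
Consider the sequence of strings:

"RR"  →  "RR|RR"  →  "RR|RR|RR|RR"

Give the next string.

Each string is two copies of the previous one joined by '|'.
Doubling RR|RR|RR|RR with '|' between the halves:

RR|RR|RR|RR|RR|RR|RR|RR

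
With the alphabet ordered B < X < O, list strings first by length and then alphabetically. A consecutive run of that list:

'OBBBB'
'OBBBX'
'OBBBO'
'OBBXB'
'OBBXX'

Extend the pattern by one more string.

OBBXO

Treat OBBXX as a base-3 numeral over the given alphabet and add one, carrying through any trailing O's.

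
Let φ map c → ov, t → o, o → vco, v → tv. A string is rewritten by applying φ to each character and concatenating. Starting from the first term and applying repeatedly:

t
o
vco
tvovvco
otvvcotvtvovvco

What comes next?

vcootvtvovvcootvotvvcotvtvovvco

φ(otvvcotvtvovvco) expands symbol-by-symbol to vco o tv tv ov vco o tv o tv vco tv tv ov vco; joining the 15 pieces gives the next term.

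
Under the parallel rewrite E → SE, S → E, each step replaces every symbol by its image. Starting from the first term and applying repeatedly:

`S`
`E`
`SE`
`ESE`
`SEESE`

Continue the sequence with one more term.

ESESEESE

Rewriting each symbol of SEESE: S→E, E→SE, E→SE, S→E, E→SE, which concatenates to E SE SE E SE.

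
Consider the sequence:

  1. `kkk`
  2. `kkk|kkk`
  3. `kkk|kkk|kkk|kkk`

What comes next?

s(k+1) = s(k)·|·s(k) — each term doubles the last with '|' between the halves.
Doubling kkk|kkk|kkk|kkk with '|' between the halves:

kkk|kkk|kkk|kkk|kkk|kkk|kkk|kkk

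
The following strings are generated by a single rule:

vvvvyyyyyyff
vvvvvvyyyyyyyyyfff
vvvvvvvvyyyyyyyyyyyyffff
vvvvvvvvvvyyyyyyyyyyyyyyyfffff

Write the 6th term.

vvvvvvvvvvvvvvyyyyyyyyyyyyyyyyyyyyyfffffff

Term n consists of 2n v's, followed by 3n y's, followed by n f's, where the shown terms are n = 2, 3, 4, 5.
For term 6, n = 7, so the run lengths are 14, 21, 7.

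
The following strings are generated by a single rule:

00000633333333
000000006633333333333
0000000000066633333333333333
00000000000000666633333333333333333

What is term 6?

0000000000000000000066666633333333333333333333333

Term n consists of 3n-1 0's, followed by n-1 6's, followed by 3n+2 3's, where the shown terms are n = 2, 3, 4, 5.
For term 6, n = 7, so the run lengths are 20, 6, 23.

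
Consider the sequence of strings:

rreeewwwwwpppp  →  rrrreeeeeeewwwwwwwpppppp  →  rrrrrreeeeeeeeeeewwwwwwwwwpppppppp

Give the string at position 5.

rrrrrrrrrreeeeeeeeeeeeeeeeeeewwwwwwwwwwwwwpppppppppppp

Reading off run lengths: r runs 2, 4, 6; e runs 3, 7, 11; w runs 5, 7, 9; p runs 4, 6, 8 — each is linear in n (n = 1, 2, …).
For term 5, n = 5, so the run lengths are 10, 19, 13, 12.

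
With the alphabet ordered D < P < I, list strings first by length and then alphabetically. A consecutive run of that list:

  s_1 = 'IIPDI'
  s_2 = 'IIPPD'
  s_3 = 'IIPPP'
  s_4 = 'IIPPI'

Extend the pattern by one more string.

IIPID

Treat IIPPI as a base-3 numeral over the given alphabet and add one, carrying through any trailing I's.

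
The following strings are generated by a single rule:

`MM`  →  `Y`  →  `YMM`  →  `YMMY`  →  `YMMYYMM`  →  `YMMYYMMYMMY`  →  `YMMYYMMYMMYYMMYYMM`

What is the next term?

This is a Fibonacci-style word recurrence s(k) = s(k−1)·s(k−2): e.g. Y·MM = YMM.
So term 8 is YMMYYMMYMMYYMMYYMM·YMMYYMMYMMY.

YMMYYMMYMMYYMMYYMMYMMYYMMYMMY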